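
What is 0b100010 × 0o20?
Convert 0b100010 (binary) → 32 + 2 = 34 (decimal)
Convert 0o20 (octal) → 2×8 = 16 (decimal)
Compute 34 × 16 = 544
544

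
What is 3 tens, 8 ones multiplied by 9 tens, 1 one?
Convert 3 tens, 8 ones (place-value notation) → 3×10 + 8 = 38 (decimal)
Convert 9 tens, 1 one (place-value notation) → 9×10 + 1 = 91 (decimal)
Compute 38 × 91 = 3458
3458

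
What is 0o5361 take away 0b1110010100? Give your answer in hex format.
Convert 0o5361 (octal) → 5×512 + 3×64 + 6×8 + 1 = 2801 (decimal)
Convert 0b1110010100 (binary) → 512 + 256 + 128 + 16 + 4 = 916 (decimal)
Compute 2801 - 916 = 1885
Convert 1885 (decimal) → 1885 = 7×256 + 5×16 + 13 → 0x75D (hexadecimal)
0x75D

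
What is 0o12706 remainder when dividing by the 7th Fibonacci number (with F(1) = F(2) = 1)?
Convert 0o12706 (octal) → 1×4096 + 2×512 + 7×64 + 6 = 5574 (decimal)
Convert the 7th Fibonacci number (with F(1) = F(2) = 1) (Fibonacci index) → 1, 1, 2, 3, 5, 8, 13 → 13 (decimal)
Compute 5574 mod 13 = 10
10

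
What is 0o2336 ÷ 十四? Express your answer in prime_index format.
Convert 0o2336 (octal) → 2×512 + 3×64 + 3×8 + 6 = 1246 (decimal)
Convert 十四 (Chinese numeral) → 1×10 + 4 = 14 (decimal)
Compute 1246 ÷ 14 = 89
Convert 89 (decimal) → the 24th prime (prime index)
the 24th prime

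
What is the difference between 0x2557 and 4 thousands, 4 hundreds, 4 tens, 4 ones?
Convert 0x2557 (hexadecimal) → 2×4096 + 5×256 + 5×16 + 7 = 9559 (decimal)
Convert 4 thousands, 4 hundreds, 4 tens, 4 ones (place-value notation) → 4×1000 + 4×100 + 4×10 + 4 = 4444 (decimal)
Difference: |9559 - 4444| = 5115
5115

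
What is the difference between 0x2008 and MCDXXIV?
Convert 0x2008 (hexadecimal) → 2×4096 + 8 = 8200 (decimal)
Convert MCDXXIV (Roman numeral) → 1000 + 400 + 10 + 10 + 4 = 1424 (decimal)
Difference: |8200 - 1424| = 6776
6776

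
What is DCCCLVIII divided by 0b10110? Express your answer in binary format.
Convert DCCCLVIII (Roman numeral) → 500 + 100 + 100 + 100 + 50 + 5 + 1 + 1 + 1 = 858 (decimal)
Convert 0b10110 (binary) → 16 + 4 + 2 = 22 (decimal)
Compute 858 ÷ 22 = 39
Convert 39 (decimal) → 39 = 32 + 4 + 2 + 1 → 0b100111 (binary)
0b100111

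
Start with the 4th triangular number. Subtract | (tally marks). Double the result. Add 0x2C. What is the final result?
Convert the 4th triangular number (triangular index) → 4×5/2 = 10 (decimal)
Start: 10
Convert | (tally marks) → 1 (decimal)
10 - 1 = 9
9 × 2 = 18
Convert 0x2C (hexadecimal) → 2×16 + 12 = 44 (decimal)
18 + 44 = 62
62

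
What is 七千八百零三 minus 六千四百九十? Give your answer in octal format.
Convert 七千八百零三 (Chinese numeral) → 7×1000 + 8×100 + 3 = 7803 (decimal)
Convert 六千四百九十 (Chinese numeral) → 6×1000 + 4×100 + 9×10 = 6490 (decimal)
Compute 7803 - 6490 = 1313
Convert 1313 (decimal) → 1313 = 2×512 + 4×64 + 4×8 + 1 → 0o2441 (octal)
0o2441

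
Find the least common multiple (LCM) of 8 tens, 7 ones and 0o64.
Convert 8 tens, 7 ones (place-value notation) → 8×10 + 7 = 87 (decimal)
Convert 0o64 (octal) → 6×8 + 4 = 52 (decimal)
Compute lcm(87, 52) = 4524
4524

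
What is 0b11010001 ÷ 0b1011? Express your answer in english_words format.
Convert 0b11010001 (binary) → 128 + 64 + 16 + 1 = 209 (decimal)
Convert 0b1011 (binary) → 8 + 2 + 1 = 11 (decimal)
Compute 209 ÷ 11 = 19
Convert 19 (decimal) → nineteen (English words)
nineteen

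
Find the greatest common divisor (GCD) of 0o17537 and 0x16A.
Convert 0o17537 (octal) → 1×4096 + 7×512 + 5×64 + 3×8 + 7 = 8031 (decimal)
Convert 0x16A (hexadecimal) → 1×256 + 6×16 + 10 = 362 (decimal)
Compute gcd(8031, 362) = 1
1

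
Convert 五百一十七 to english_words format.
Convert 五百一十七 (Chinese numeral) → 5×100 + 1×10 + 7 = 517 (decimal)
Convert 517 (decimal) → 517 = 5×100 + 17 → five hundred seventeen (English words)
five hundred seventeen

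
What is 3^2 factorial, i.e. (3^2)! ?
Convert 3^2 (power) → 9 (decimal)
Compute 9! = 362880
362880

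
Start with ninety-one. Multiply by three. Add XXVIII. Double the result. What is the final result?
Convert ninety-one (English words) → 91 (decimal)
Start: 91
Convert three (English words) → 3 (decimal)
91 × 3 = 273
Convert XXVIII (Roman numeral) → 10 + 10 + 5 + 1 + 1 + 1 = 28 (decimal)
273 + 28 = 301
301 × 2 = 602
602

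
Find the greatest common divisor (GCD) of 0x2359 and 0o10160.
Convert 0x2359 (hexadecimal) → 2×4096 + 3×256 + 5×16 + 9 = 9049 (decimal)
Convert 0o10160 (octal) → 1×4096 + 1×64 + 6×8 = 4208 (decimal)
Compute gcd(9049, 4208) = 1
1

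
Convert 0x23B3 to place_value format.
Convert 0x23B3 (hexadecimal) → 2×4096 + 3×256 + 11×16 + 3 = 9139 (decimal)
Convert 9139 (decimal) → 9139 = 9×1000 + 1×100 + 3×10 + 9 → 9 thousands, 1 hundred, 3 tens, 9 ones (place-value notation)
9 thousands, 1 hundred, 3 tens, 9 ones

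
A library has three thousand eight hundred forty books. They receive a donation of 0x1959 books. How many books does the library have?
Convert three thousand eight hundred forty (English words) → 3×1000 + 8×100 + 40 = 3840 (decimal)
Convert 0x1959 (hexadecimal) → 1×4096 + 9×256 + 5×16 + 9 = 6489 (decimal)
Compute 3840 + 6489 = 10329
10329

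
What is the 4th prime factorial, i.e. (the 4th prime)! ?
Convert the 4th prime (prime index) → 7 (decimal)
Compute 7! = 5040
5040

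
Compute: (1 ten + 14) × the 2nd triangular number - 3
Convert 1 ten (place-value notation) → 1×10 = 10 (decimal)
Convert the 2nd triangular number (triangular index) → 2×3/2 = 3 (decimal)
Expression in decimal: (10 + 14) × 3 - 3
Parentheses first: 10 + 14 = 24
Multiply: 24 × 3 = 72
Subtract: 72 - 3 = 69
69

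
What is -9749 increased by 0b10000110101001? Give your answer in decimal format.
Convert 0b10000110101001 (binary) → 8192 + 256 + 128 + 32 + 8 + 1 = 8617 (decimal)
Compute -9749 + 8617 = -1132
-1132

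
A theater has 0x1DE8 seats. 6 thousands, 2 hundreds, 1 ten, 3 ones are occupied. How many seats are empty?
Convert 0x1DE8 (hexadecimal) → 1×4096 + 13×256 + 14×16 + 8 = 7656 (decimal)
Convert 6 thousands, 2 hundreds, 1 ten, 3 ones (place-value notation) → 6×1000 + 2×100 + 1×10 + 3 = 6213 (decimal)
Compute 7656 - 6213 = 1443
1443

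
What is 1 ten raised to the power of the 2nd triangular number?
Convert 1 ten (place-value notation) → 1×10 = 10 (decimal)
Convert the 2nd triangular number (triangular index) → 2×3/2 = 3 (decimal)
Compute 10 ^ 3 = 1000
1000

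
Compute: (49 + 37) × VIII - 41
Convert VIII (Roman numeral) → 5 + 1 + 1 + 1 = 8 (decimal)
Expression in decimal: (49 + 37) × 8 - 41
Parentheses first: 49 + 37 = 86
Multiply: 86 × 8 = 688
Subtract: 688 - 41 = 647
647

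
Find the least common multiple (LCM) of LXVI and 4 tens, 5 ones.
Convert LXVI (Roman numeral) → 50 + 10 + 5 + 1 = 66 (decimal)
Convert 4 tens, 5 ones (place-value notation) → 4×10 + 5 = 45 (decimal)
Compute lcm(66, 45) = 990
990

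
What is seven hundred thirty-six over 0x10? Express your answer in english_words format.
Convert seven hundred thirty-six (English words) → 7×100 + 36 = 736 (decimal)
Convert 0x10 (hexadecimal) → 1×16 = 16 (decimal)
Compute 736 ÷ 16 = 46
Convert 46 (decimal) → forty-six (English words)
forty-six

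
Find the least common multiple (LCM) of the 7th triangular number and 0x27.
Convert the 7th triangular number (triangular index) → 7×8/2 = 28 (decimal)
Convert 0x27 (hexadecimal) → 2×16 + 7 = 39 (decimal)
Compute lcm(28, 39) = 1092
1092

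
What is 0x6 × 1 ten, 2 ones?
Convert 0x6 (hexadecimal) → 6 (decimal)
Convert 1 ten, 2 ones (place-value notation) → 1×10 + 2 = 12 (decimal)
Compute 6 × 12 = 72
72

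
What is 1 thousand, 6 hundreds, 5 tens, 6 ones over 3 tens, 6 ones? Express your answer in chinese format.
Convert 1 thousand, 6 hundreds, 5 tens, 6 ones (place-value notation) → 1×1000 + 6×100 + 5×10 + 6 = 1656 (decimal)
Convert 3 tens, 6 ones (place-value notation) → 3×10 + 6 = 36 (decimal)
Compute 1656 ÷ 36 = 46
Convert 46 (decimal) → 46 = 4×10 + 6 → 四十六 (Chinese numeral)
四十六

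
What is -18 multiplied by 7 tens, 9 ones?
Convert 7 tens, 9 ones (place-value notation) → 7×10 + 9 = 79 (decimal)
Compute -18 × 79 = -1422
-1422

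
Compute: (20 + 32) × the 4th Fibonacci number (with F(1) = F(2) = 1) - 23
Convert the 4th Fibonacci number (with F(1) = F(2) = 1) (Fibonacci index) → 1, 1, 2, 3 → 3 (decimal)
Expression in decimal: (20 + 32) × 3 - 23
Parentheses first: 20 + 32 = 52
Multiply: 52 × 3 = 156
Subtract: 156 - 23 = 133
133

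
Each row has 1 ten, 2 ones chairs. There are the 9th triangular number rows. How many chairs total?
Convert 1 ten, 2 ones (place-value notation) → 1×10 + 2 = 12 (decimal)
Convert the 9th triangular number (triangular index) → 9×10/2 = 45 (decimal)
Compute 12 × 45 = 540
540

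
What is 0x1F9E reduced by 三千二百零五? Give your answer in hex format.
Convert 0x1F9E (hexadecimal) → 1×4096 + 15×256 + 9×16 + 14 = 8094 (decimal)
Convert 三千二百零五 (Chinese numeral) → 3×1000 + 2×100 + 5 = 3205 (decimal)
Compute 8094 - 3205 = 4889
Convert 4889 (decimal) → 4889 = 1×4096 + 3×256 + 1×16 + 9 → 0x1319 (hexadecimal)
0x1319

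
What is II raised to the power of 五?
Convert II (Roman numeral) → 1 + 1 = 2 (decimal)
Convert 五 (Chinese numeral) → 5 (decimal)
Compute 2 ^ 5 = 32
32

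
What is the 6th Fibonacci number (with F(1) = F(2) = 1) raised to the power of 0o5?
Convert the 6th Fibonacci number (with F(1) = F(2) = 1) (Fibonacci index) → 1, 1, 2, 3, 5, 8 → 8 (decimal)
Convert 0o5 (octal) → 5 (decimal)
Compute 8 ^ 5 = 32768
32768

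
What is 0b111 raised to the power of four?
Convert 0b111 (binary) → 4 + 2 + 1 = 7 (decimal)
Convert four (English words) → 4 (decimal)
Compute 7 ^ 4 = 2401
2401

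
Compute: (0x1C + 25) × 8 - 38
Convert 0x1C (hexadecimal) → 1×16 + 12 = 28 (decimal)
Expression in decimal: (28 + 25) × 8 - 38
Parentheses first: 28 + 25 = 53
Multiply: 53 × 8 = 424
Subtract: 424 - 38 = 386
386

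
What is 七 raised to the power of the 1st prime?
Convert 七 (Chinese numeral) → 7 (decimal)
Convert the 1st prime (prime index) → 2 (decimal)
Compute 7 ^ 2 = 49
49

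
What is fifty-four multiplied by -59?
Convert fifty-four (English words) → 54 (decimal)
Compute 54 × -59 = -3186
-3186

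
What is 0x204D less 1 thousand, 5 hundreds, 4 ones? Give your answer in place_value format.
Convert 0x204D (hexadecimal) → 2×4096 + 4×16 + 13 = 8269 (decimal)
Convert 1 thousand, 5 hundreds, 4 ones (place-value notation) → 1×1000 + 5×100 + 4 = 1504 (decimal)
Compute 8269 - 1504 = 6765
Convert 6765 (decimal) → 6765 = 6×1000 + 7×100 + 6×10 + 5 → 6 thousands, 7 hundreds, 6 tens, 5 ones (place-value notation)
6 thousands, 7 hundreds, 6 tens, 5 ones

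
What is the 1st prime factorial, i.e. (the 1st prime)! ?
Convert the 1st prime (prime index) → 2 (decimal)
Compute 2! = 2
2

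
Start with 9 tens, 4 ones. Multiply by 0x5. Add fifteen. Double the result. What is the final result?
Convert 9 tens, 4 ones (place-value notation) → 9×10 + 4 = 94 (decimal)
Start: 94
Convert 0x5 (hexadecimal) → 5 (decimal)
94 × 5 = 470
Convert fifteen (English words) → 15 (decimal)
470 + 15 = 485
485 × 2 = 970
970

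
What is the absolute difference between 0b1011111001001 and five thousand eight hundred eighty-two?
Convert 0b1011111001001 (binary) → 4096 + 1024 + 512 + 256 + 128 + 64 + 8 + 1 = 6089 (decimal)
Convert five thousand eight hundred eighty-two (English words) → 5×1000 + 8×100 + 82 = 5882 (decimal)
Compute |6089 - 5882| = 207
207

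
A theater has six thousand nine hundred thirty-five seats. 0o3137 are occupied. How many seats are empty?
Convert six thousand nine hundred thirty-five (English words) → 6×1000 + 9×100 + 35 = 6935 (decimal)
Convert 0o3137 (octal) → 3×512 + 1×64 + 3×8 + 7 = 1631 (decimal)
Compute 6935 - 1631 = 5304
5304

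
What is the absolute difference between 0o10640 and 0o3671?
Convert 0o10640 (octal) → 1×4096 + 6×64 + 4×8 = 4512 (decimal)
Convert 0o3671 (octal) → 3×512 + 6×64 + 7×8 + 1 = 1977 (decimal)
Compute |4512 - 1977| = 2535
2535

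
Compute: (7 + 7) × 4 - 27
Parentheses first: 7 + 7 = 14
Multiply: 14 × 4 = 56
Subtract: 56 - 27 = 29
29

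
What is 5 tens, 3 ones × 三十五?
Convert 5 tens, 3 ones (place-value notation) → 5×10 + 3 = 53 (decimal)
Convert 三十五 (Chinese numeral) → 3×10 + 5 = 35 (decimal)
Compute 53 × 35 = 1855
1855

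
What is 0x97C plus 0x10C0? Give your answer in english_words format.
Convert 0x97C (hexadecimal) → 9×256 + 7×16 + 12 = 2428 (decimal)
Convert 0x10C0 (hexadecimal) → 1×4096 + 12×16 = 4288 (decimal)
Compute 2428 + 4288 = 6716
Convert 6716 (decimal) → 6716 = 6×1000 + 7×100 + 16 → six thousand seven hundred sixteen (English words)
six thousand seven hundred sixteen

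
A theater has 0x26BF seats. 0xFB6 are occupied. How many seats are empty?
Convert 0x26BF (hexadecimal) → 2×4096 + 6×256 + 11×16 + 15 = 9919 (decimal)
Convert 0xFB6 (hexadecimal) → 15×256 + 11×16 + 6 = 4022 (decimal)
Compute 9919 - 4022 = 5897
5897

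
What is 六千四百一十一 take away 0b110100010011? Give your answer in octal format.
Convert 六千四百一十一 (Chinese numeral) → 6×1000 + 4×100 + 1×10 + 1 = 6411 (decimal)
Convert 0b110100010011 (binary) → 2048 + 1024 + 256 + 16 + 2 + 1 = 3347 (decimal)
Compute 6411 - 3347 = 3064
Convert 3064 (decimal) → 3064 = 5×512 + 7×64 + 7×8 → 0o5770 (octal)
0o5770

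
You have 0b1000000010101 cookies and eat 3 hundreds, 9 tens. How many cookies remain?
Convert 0b1000000010101 (binary) → 4096 + 16 + 4 + 1 = 4117 (decimal)
Convert 3 hundreds, 9 tens (place-value notation) → 3×100 + 9×10 = 390 (decimal)
Compute 4117 - 390 = 3727
3727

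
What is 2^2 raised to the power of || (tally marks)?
Convert 2^2 (power) → 4 (decimal)
Convert || (tally marks) → 2 (decimal)
Compute 4 ^ 2 = 16
16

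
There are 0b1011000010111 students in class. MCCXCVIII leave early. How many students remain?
Convert 0b1011000010111 (binary) → 4096 + 1024 + 512 + 16 + 4 + 2 + 1 = 5655 (decimal)
Convert MCCXCVIII (Roman numeral) → 1000 + 100 + 100 + 90 + 5 + 1 + 1 + 1 = 1298 (decimal)
Compute 5655 - 1298 = 4357
4357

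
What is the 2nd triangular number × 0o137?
Convert the 2nd triangular number (triangular index) → 2×3/2 = 3 (decimal)
Convert 0o137 (octal) → 1×64 + 3×8 + 7 = 95 (decimal)
Compute 3 × 95 = 285
285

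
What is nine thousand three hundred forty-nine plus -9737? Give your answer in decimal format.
Convert nine thousand three hundred forty-nine (English words) → 9×1000 + 3×100 + 49 = 9349 (decimal)
Compute 9349 + -9737 = -388
-388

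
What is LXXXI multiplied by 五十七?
Convert LXXXI (Roman numeral) → 50 + 10 + 10 + 10 + 1 = 81 (decimal)
Convert 五十七 (Chinese numeral) → 5×10 + 7 = 57 (decimal)
Compute 81 × 57 = 4617
4617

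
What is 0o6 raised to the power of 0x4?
Convert 0o6 (octal) → 6 (decimal)
Convert 0x4 (hexadecimal) → 4 (decimal)
Compute 6 ^ 4 = 1296
1296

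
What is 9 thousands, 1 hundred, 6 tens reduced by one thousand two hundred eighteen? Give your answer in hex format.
Convert 9 thousands, 1 hundred, 6 tens (place-value notation) → 9×1000 + 1×100 + 6×10 = 9160 (decimal)
Convert one thousand two hundred eighteen (English words) → 1×1000 + 2×100 + 18 = 1218 (decimal)
Compute 9160 - 1218 = 7942
Convert 7942 (decimal) → 7942 = 1×4096 + 15×256 + 6 → 0x1F06 (hexadecimal)
0x1F06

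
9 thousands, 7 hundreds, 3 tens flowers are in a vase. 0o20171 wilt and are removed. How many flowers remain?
Convert 9 thousands, 7 hundreds, 3 tens (place-value notation) → 9×1000 + 7×100 + 3×10 = 9730 (decimal)
Convert 0o20171 (octal) → 2×4096 + 1×64 + 7×8 + 1 = 8313 (decimal)
Compute 9730 - 8313 = 1417
1417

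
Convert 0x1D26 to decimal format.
Convert 0x1D26 (hexadecimal) → 1×4096 + 13×256 + 2×16 + 6 = 7462 (decimal)
7462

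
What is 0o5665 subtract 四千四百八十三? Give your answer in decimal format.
Convert 0o5665 (octal) → 5×512 + 6×64 + 6×8 + 5 = 2997 (decimal)
Convert 四千四百八十三 (Chinese numeral) → 4×1000 + 4×100 + 8×10 + 3 = 4483 (decimal)
Compute 2997 - 4483 = -1486
-1486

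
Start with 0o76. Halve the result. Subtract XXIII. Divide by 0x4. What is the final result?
Convert 0o76 (octal) → 7×8 + 6 = 62 (decimal)
Start: 62
62 ÷ 2 = 31
Convert XXIII (Roman numeral) → 10 + 10 + 1 + 1 + 1 = 23 (decimal)
31 - 23 = 8
Convert 0x4 (hexadecimal) → 4 (decimal)
8 ÷ 4 = 2
2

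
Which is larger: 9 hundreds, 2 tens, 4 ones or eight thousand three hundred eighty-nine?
Convert 9 hundreds, 2 tens, 4 ones (place-value notation) → 9×100 + 2×10 + 4 = 924 (decimal)
Convert eight thousand three hundred eighty-nine (English words) → 8×1000 + 3×100 + 89 = 8389 (decimal)
Compare 924 vs 8389: larger = 8389
8389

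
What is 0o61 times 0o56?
Convert 0o61 (octal) → 6×8 + 1 = 49 (decimal)
Convert 0o56 (octal) → 5×8 + 6 = 46 (decimal)
Compute 49 × 46 = 2254
2254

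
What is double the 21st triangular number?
The 21st triangular number = 21×22/2 = 231
Compute 231 × 2 = 462
462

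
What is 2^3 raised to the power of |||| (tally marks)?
Convert 2^3 (power) → 8 (decimal)
Convert |||| (tally marks) → 4 (decimal)
Compute 8 ^ 4 = 4096
4096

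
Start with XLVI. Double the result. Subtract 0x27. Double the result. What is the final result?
Convert XLVI (Roman numeral) → 40 + 5 + 1 = 46 (decimal)
Start: 46
46 × 2 = 92
Convert 0x27 (hexadecimal) → 2×16 + 7 = 39 (decimal)
92 - 39 = 53
53 × 2 = 106
106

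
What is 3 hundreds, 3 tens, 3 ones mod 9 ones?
Convert 3 hundreds, 3 tens, 3 ones (place-value notation) → 3×100 + 3×10 + 3 = 333 (decimal)
Convert 9 ones (place-value notation) → 9 (decimal)
Compute 333 mod 9 = 0
0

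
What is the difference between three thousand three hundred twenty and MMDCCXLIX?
Convert three thousand three hundred twenty (English words) → 3×1000 + 3×100 + 20 = 3320 (decimal)
Convert MMDCCXLIX (Roman numeral) → 1000 + 1000 + 500 + 100 + 100 + 40 + 9 = 2749 (decimal)
Difference: |3320 - 2749| = 571
571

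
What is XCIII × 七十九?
Convert XCIII (Roman numeral) → 90 + 1 + 1 + 1 = 93 (decimal)
Convert 七十九 (Chinese numeral) → 7×10 + 9 = 79 (decimal)
Compute 93 × 79 = 7347
7347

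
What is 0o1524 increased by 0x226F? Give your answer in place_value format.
Convert 0o1524 (octal) → 1×512 + 5×64 + 2×8 + 4 = 852 (decimal)
Convert 0x226F (hexadecimal) → 2×4096 + 2×256 + 6×16 + 15 = 8815 (decimal)
Compute 852 + 8815 = 9667
Convert 9667 (decimal) → 9667 = 9×1000 + 6×100 + 6×10 + 7 → 9 thousands, 6 hundreds, 6 tens, 7 ones (place-value notation)
9 thousands, 6 hundreds, 6 tens, 7 ones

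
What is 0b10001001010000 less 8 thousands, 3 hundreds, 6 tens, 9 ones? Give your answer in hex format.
Convert 0b10001001010000 (binary) → 8192 + 512 + 64 + 16 = 8784 (decimal)
Convert 8 thousands, 3 hundreds, 6 tens, 9 ones (place-value notation) → 8×1000 + 3×100 + 6×10 + 9 = 8369 (decimal)
Compute 8784 - 8369 = 415
Convert 415 (decimal) → 415 = 1×256 + 9×16 + 15 → 0x19F (hexadecimal)
0x19F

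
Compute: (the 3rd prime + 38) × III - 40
Convert the 3rd prime (prime index) → 5 (decimal)
Convert III (Roman numeral) → 1 + 1 + 1 = 3 (decimal)
Expression in decimal: (5 + 38) × 3 - 40
Parentheses first: 5 + 38 = 43
Multiply: 43 × 3 = 129
Subtract: 129 - 40 = 89
89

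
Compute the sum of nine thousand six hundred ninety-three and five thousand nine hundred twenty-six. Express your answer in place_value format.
Convert nine thousand six hundred ninety-three (English words) → 9×1000 + 6×100 + 93 = 9693 (decimal)
Convert five thousand nine hundred twenty-six (English words) → 5×1000 + 9×100 + 26 = 5926 (decimal)
Compute 9693 + 5926 = 15619
Convert 15619 (decimal) → 15619 = 15×1000 + 6×100 + 1×10 + 9 → 15 thousands, 6 hundreds, 1 ten, 9 ones (place-value notation)
15 thousands, 6 hundreds, 1 ten, 9 ones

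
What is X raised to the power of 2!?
Convert X (Roman numeral) → 10 (decimal)
Convert 2! (factorial) → 2 (decimal)
Compute 10 ^ 2 = 100
100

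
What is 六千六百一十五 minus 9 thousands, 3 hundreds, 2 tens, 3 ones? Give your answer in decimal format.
Convert 六千六百一十五 (Chinese numeral) → 6×1000 + 6×100 + 1×10 + 5 = 6615 (decimal)
Convert 9 thousands, 3 hundreds, 2 tens, 3 ones (place-value notation) → 9×1000 + 3×100 + 2×10 + 3 = 9323 (decimal)
Compute 6615 - 9323 = -2708
-2708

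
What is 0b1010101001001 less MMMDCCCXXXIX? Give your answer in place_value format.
Convert 0b1010101001001 (binary) → 4096 + 1024 + 256 + 64 + 8 + 1 = 5449 (decimal)
Convert MMMDCCCXXXIX (Roman numeral) → 1000 + 1000 + 1000 + 500 + 100 + 100 + 100 + 10 + 10 + 10 + 9 = 3839 (decimal)
Compute 5449 - 3839 = 1610
Convert 1610 (decimal) → 1610 = 1×1000 + 6×100 + 1×10 → 1 thousand, 6 hundreds, 1 ten (place-value notation)
1 thousand, 6 hundreds, 1 ten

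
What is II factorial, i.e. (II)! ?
Convert II (Roman numeral) → 1 + 1 = 2 (decimal)
Compute 2! = 2
2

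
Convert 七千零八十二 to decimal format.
Convert 七千零八十二 (Chinese numeral) → 7×1000 + 8×10 + 2 = 7082 (decimal)
7082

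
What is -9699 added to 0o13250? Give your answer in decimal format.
Convert 0o13250 (octal) → 1×4096 + 3×512 + 2×64 + 5×8 = 5800 (decimal)
Compute -9699 + 5800 = -3899
-3899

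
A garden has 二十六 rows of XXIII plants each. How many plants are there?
Convert XXIII (Roman numeral) → 10 + 10 + 1 + 1 + 1 = 23 (decimal)
Convert 二十六 (Chinese numeral) → 2×10 + 6 = 26 (decimal)
Compute 23 × 26 = 598
598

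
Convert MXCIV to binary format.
Convert MXCIV (Roman numeral) → 1000 + 90 + 4 = 1094 (decimal)
Convert 1094 (decimal) → 1094 = 1024 + 64 + 4 + 2 → 0b10001000110 (binary)
0b10001000110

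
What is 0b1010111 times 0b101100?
Convert 0b1010111 (binary) → 64 + 16 + 4 + 2 + 1 = 87 (decimal)
Convert 0b101100 (binary) → 32 + 8 + 4 = 44 (decimal)
Compute 87 × 44 = 3828
3828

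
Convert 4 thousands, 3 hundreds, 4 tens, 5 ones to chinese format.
Convert 4 thousands, 3 hundreds, 4 tens, 5 ones (place-value notation) → 4×1000 + 3×100 + 4×10 + 5 = 4345 (decimal)
Convert 4345 (decimal) → 4345 = 4×1000 + 3×100 + 4×10 + 5 → 四千三百四十五 (Chinese numeral)
四千三百四十五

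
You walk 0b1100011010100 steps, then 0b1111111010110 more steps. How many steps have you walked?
Convert 0b1100011010100 (binary) → 4096 + 2048 + 128 + 64 + 16 + 4 = 6356 (decimal)
Convert 0b1111111010110 (binary) → 4096 + 2048 + 1024 + 512 + 256 + 128 + 64 + 16 + 4 + 2 = 8150 (decimal)
Compute 6356 + 8150 = 14506
14506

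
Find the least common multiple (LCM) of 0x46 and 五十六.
Convert 0x46 (hexadecimal) → 4×16 + 6 = 70 (decimal)
Convert 五十六 (Chinese numeral) → 5×10 + 6 = 56 (decimal)
Compute lcm(70, 56) = 280
280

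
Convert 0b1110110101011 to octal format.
Convert 0b1110110101011 (binary) → 4096 + 2048 + 1024 + 256 + 128 + 32 + 8 + 2 + 1 = 7595 (decimal)
Convert 7595 (decimal) → 7595 = 1×4096 + 6×512 + 6×64 + 5×8 + 3 → 0o16653 (octal)
0o16653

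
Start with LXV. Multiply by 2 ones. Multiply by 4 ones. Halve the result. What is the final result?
Convert LXV (Roman numeral) → 50 + 10 + 5 = 65 (decimal)
Start: 65
Convert 2 ones (place-value notation) → 2 (decimal)
65 × 2 = 130
Convert 4 ones (place-value notation) → 4 (decimal)
130 × 4 = 520
520 ÷ 2 = 260
260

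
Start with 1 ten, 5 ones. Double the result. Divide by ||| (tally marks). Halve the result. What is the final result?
Convert 1 ten, 5 ones (place-value notation) → 1×10 + 5 = 15 (decimal)
Start: 15
15 × 2 = 30
Convert ||| (tally marks) → 3 (decimal)
30 ÷ 3 = 10
10 ÷ 2 = 5
5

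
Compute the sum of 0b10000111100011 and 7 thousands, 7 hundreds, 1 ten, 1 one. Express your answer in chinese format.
Convert 0b10000111100011 (binary) → 8192 + 256 + 128 + 64 + 32 + 2 + 1 = 8675 (decimal)
Convert 7 thousands, 7 hundreds, 1 ten, 1 one (place-value notation) → 7×1000 + 7×100 + 1×10 + 1 = 7711 (decimal)
Compute 8675 + 7711 = 16386
Convert 16386 (decimal) → 16386 = 1×10000 + 6×1000 + 3×100 + 8×10 + 6 → 一万六千三百八十六 (Chinese numeral)
一万六千三百八十六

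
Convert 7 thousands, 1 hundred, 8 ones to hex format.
Convert 7 thousands, 1 hundred, 8 ones (place-value notation) → 7×1000 + 1×100 + 8 = 7108 (decimal)
Convert 7108 (decimal) → 7108 = 1×4096 + 11×256 + 12×16 + 4 → 0x1BC4 (hexadecimal)
0x1BC4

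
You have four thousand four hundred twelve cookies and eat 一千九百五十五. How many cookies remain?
Convert four thousand four hundred twelve (English words) → 4×1000 + 4×100 + 12 = 4412 (decimal)
Convert 一千九百五十五 (Chinese numeral) → 1×1000 + 9×100 + 5×10 + 5 = 1955 (decimal)
Compute 4412 - 1955 = 2457
2457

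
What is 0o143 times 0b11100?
Convert 0o143 (octal) → 1×64 + 4×8 + 3 = 99 (decimal)
Convert 0b11100 (binary) → 16 + 8 + 4 = 28 (decimal)
Compute 99 × 28 = 2772
2772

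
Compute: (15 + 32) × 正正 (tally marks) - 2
Convert 正正 (tally marks) → 5 + 5 = 10 (decimal)
Expression in decimal: (15 + 32) × 10 - 2
Parentheses first: 15 + 32 = 47
Multiply: 47 × 10 = 470
Subtract: 470 - 2 = 468
468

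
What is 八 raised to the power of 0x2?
Convert 八 (Chinese numeral) → 8 (decimal)
Convert 0x2 (hexadecimal) → 2 (decimal)
Compute 8 ^ 2 = 64
64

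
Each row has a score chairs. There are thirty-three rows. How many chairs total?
Convert a score (colloquial) → 20 (decimal)
Convert thirty-three (English words) → 33 (decimal)
Compute 20 × 33 = 660
660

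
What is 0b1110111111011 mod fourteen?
Convert 0b1110111111011 (binary) → 4096 + 2048 + 1024 + 256 + 128 + 64 + 32 + 16 + 8 + 2 + 1 = 7675 (decimal)
Convert fourteen (English words) → 14 (decimal)
Compute 7675 mod 14 = 3
3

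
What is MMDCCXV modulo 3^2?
Convert MMDCCXV (Roman numeral) → 1000 + 1000 + 500 + 100 + 100 + 10 + 5 = 2715 (decimal)
Convert 3^2 (power) → 9 (decimal)
Compute 2715 mod 9 = 6
6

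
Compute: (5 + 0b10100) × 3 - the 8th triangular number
Convert 0b10100 (binary) → 16 + 4 = 20 (decimal)
Convert the 8th triangular number (triangular index) → 8×9/2 = 36 (decimal)
Expression in decimal: (5 + 20) × 3 - 36
Parentheses first: 5 + 20 = 25
Multiply: 25 × 3 = 75
Subtract: 75 - 36 = 39
39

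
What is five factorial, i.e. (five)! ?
Convert five (English words) → 5 (decimal)
Compute 5! = 120
120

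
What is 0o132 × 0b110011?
Convert 0o132 (octal) → 1×64 + 3×8 + 2 = 90 (decimal)
Convert 0b110011 (binary) → 32 + 16 + 2 + 1 = 51 (decimal)
Compute 90 × 51 = 4590
4590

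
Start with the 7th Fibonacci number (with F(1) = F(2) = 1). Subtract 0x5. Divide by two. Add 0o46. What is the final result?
Convert the 7th Fibonacci number (with F(1) = F(2) = 1) (Fibonacci index) → 1, 1, 2, 3, 5, 8, 13 → 13 (decimal)
Start: 13
Convert 0x5 (hexadecimal) → 5 (decimal)
13 - 5 = 8
Convert two (English words) → 2 (decimal)
8 ÷ 2 = 4
Convert 0o46 (octal) → 4×8 + 6 = 38 (decimal)
4 + 38 = 42
42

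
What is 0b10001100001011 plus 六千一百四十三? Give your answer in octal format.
Convert 0b10001100001011 (binary) → 8192 + 512 + 256 + 8 + 2 + 1 = 8971 (decimal)
Convert 六千一百四十三 (Chinese numeral) → 6×1000 + 1×100 + 4×10 + 3 = 6143 (decimal)
Compute 8971 + 6143 = 15114
Convert 15114 (decimal) → 15114 = 3×4096 + 5×512 + 4×64 + 1×8 + 2 → 0o35412 (octal)
0o35412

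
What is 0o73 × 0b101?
Convert 0o73 (octal) → 7×8 + 3 = 59 (decimal)
Convert 0b101 (binary) → 4 + 1 = 5 (decimal)
Compute 59 × 5 = 295
295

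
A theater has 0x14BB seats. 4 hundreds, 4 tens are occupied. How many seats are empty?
Convert 0x14BB (hexadecimal) → 1×4096 + 4×256 + 11×16 + 11 = 5307 (decimal)
Convert 4 hundreds, 4 tens (place-value notation) → 4×100 + 4×10 = 440 (decimal)
Compute 5307 - 440 = 4867
4867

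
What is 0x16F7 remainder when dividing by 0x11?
Convert 0x16F7 (hexadecimal) → 1×4096 + 6×256 + 15×16 + 7 = 5879 (decimal)
Convert 0x11 (hexadecimal) → 1×16 + 1 = 17 (decimal)
Compute 5879 mod 17 = 14
14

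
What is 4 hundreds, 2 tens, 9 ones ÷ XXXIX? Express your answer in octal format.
Convert 4 hundreds, 2 tens, 9 ones (place-value notation) → 4×100 + 2×10 + 9 = 429 (decimal)
Convert XXXIX (Roman numeral) → 10 + 10 + 10 + 9 = 39 (decimal)
Compute 429 ÷ 39 = 11
Convert 11 (decimal) → 11 = 1×8 + 3 → 0o13 (octal)
0o13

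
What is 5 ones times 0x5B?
Convert 5 ones (place-value notation) → 5 (decimal)
Convert 0x5B (hexadecimal) → 5×16 + 11 = 91 (decimal)
Compute 5 × 91 = 455
455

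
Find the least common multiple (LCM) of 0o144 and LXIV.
Convert 0o144 (octal) → 1×64 + 4×8 + 4 = 100 (decimal)
Convert LXIV (Roman numeral) → 50 + 10 + 4 = 64 (decimal)
Compute lcm(100, 64) = 1600
1600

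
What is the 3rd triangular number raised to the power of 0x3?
Convert the 3rd triangular number (triangular index) → 3×4/2 = 6 (decimal)
Convert 0x3 (hexadecimal) → 3 (decimal)
Compute 6 ^ 3 = 216
216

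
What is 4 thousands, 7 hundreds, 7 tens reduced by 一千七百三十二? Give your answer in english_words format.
Convert 4 thousands, 7 hundreds, 7 tens (place-value notation) → 4×1000 + 7×100 + 7×10 = 4770 (decimal)
Convert 一千七百三十二 (Chinese numeral) → 1×1000 + 7×100 + 3×10 + 2 = 1732 (decimal)
Compute 4770 - 1732 = 3038
Convert 3038 (decimal) → 3038 = 3×1000 + 38 → three thousand thirty-eight (English words)
three thousand thirty-eight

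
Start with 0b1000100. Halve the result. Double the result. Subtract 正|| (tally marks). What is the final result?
Convert 0b1000100 (binary) → 64 + 4 = 68 (decimal)
Start: 68
68 ÷ 2 = 34
34 × 2 = 68
Convert 正|| (tally marks) → 5 + 2 = 7 (decimal)
68 - 7 = 61
61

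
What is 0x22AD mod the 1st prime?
Convert 0x22AD (hexadecimal) → 2×4096 + 2×256 + 10×16 + 13 = 8877 (decimal)
Convert the 1st prime (prime index) → 2 (decimal)
Compute 8877 mod 2 = 1
1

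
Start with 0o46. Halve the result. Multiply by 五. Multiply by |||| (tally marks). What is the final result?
Convert 0o46 (octal) → 4×8 + 6 = 38 (decimal)
Start: 38
38 ÷ 2 = 19
Convert 五 (Chinese numeral) → 5 (decimal)
19 × 5 = 95
Convert |||| (tally marks) → 4 (decimal)
95 × 4 = 380
380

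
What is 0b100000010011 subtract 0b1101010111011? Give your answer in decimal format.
Convert 0b100000010011 (binary) → 2048 + 16 + 2 + 1 = 2067 (decimal)
Convert 0b1101010111011 (binary) → 4096 + 2048 + 512 + 128 + 32 + 16 + 8 + 2 + 1 = 6843 (decimal)
Compute 2067 - 6843 = -4776
-4776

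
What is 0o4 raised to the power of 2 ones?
Convert 0o4 (octal) → 4 (decimal)
Convert 2 ones (place-value notation) → 2 (decimal)
Compute 4 ^ 2 = 16
16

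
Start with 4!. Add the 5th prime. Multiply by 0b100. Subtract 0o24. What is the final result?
Convert 4! (factorial) → 24 (decimal)
Start: 24
Convert the 5th prime (prime index) → 11 (decimal)
24 + 11 = 35
Convert 0b100 (binary) → 4 (decimal)
35 × 4 = 140
Convert 0o24 (octal) → 2×8 + 4 = 20 (decimal)
140 - 20 = 120
120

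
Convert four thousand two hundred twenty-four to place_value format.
Convert four thousand two hundred twenty-four (English words) → 4×1000 + 2×100 + 24 = 4224 (decimal)
Convert 4224 (decimal) → 4224 = 4×1000 + 2×100 + 2×10 + 4 → 4 thousands, 2 hundreds, 2 tens, 4 ones (place-value notation)
4 thousands, 2 hundreds, 2 tens, 4 ones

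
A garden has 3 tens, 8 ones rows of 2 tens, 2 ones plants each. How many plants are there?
Convert 2 tens, 2 ones (place-value notation) → 2×10 + 2 = 22 (decimal)
Convert 3 tens, 8 ones (place-value notation) → 3×10 + 8 = 38 (decimal)
Compute 22 × 38 = 836
836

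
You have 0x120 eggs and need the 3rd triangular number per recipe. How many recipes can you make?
Convert 0x120 (hexadecimal) → 1×256 + 2×16 = 288 (decimal)
Convert the 3rd triangular number (triangular index) → 3×4/2 = 6 (decimal)
Compute 288 ÷ 6 = 48
48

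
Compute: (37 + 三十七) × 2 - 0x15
Convert 三十七 (Chinese numeral) → 3×10 + 7 = 37 (decimal)
Convert 0x15 (hexadecimal) → 1×16 + 5 = 21 (decimal)
Expression in decimal: (37 + 37) × 2 - 21
Parentheses first: 37 + 37 = 74
Multiply: 74 × 2 = 148
Subtract: 148 - 21 = 127
127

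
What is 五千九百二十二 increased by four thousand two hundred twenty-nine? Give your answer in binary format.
Convert 五千九百二十二 (Chinese numeral) → 5×1000 + 9×100 + 2×10 + 2 = 5922 (decimal)
Convert four thousand two hundred twenty-nine (English words) → 4×1000 + 2×100 + 29 = 4229 (decimal)
Compute 5922 + 4229 = 10151
Convert 10151 (decimal) → 10151 = 8192 + 1024 + 512 + 256 + 128 + 32 + 4 + 2 + 1 → 0b10011110100111 (binary)
0b10011110100111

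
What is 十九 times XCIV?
Convert 十九 (Chinese numeral) → 1×10 + 9 = 19 (decimal)
Convert XCIV (Roman numeral) → 90 + 4 = 94 (decimal)
Compute 19 × 94 = 1786
1786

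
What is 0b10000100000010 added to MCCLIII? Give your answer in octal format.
Convert 0b10000100000010 (binary) → 8192 + 256 + 2 = 8450 (decimal)
Convert MCCLIII (Roman numeral) → 1000 + 100 + 100 + 50 + 1 + 1 + 1 = 1253 (decimal)
Compute 8450 + 1253 = 9703
Convert 9703 (decimal) → 9703 = 2×4096 + 2×512 + 7×64 + 4×8 + 7 → 0o22747 (octal)
0o22747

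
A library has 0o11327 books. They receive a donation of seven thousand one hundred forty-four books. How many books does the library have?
Convert 0o11327 (octal) → 1×4096 + 1×512 + 3×64 + 2×8 + 7 = 4823 (decimal)
Convert seven thousand one hundred forty-four (English words) → 7×1000 + 1×100 + 44 = 7144 (decimal)
Compute 4823 + 7144 = 11967
11967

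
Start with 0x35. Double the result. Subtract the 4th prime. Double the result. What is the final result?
Convert 0x35 (hexadecimal) → 3×16 + 5 = 53 (decimal)
Start: 53
53 × 2 = 106
Convert the 4th prime (prime index) → 7 (decimal)
106 - 7 = 99
99 × 2 = 198
198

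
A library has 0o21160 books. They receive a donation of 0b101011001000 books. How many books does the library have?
Convert 0o21160 (octal) → 2×4096 + 1×512 + 1×64 + 6×8 = 8816 (decimal)
Convert 0b101011001000 (binary) → 2048 + 512 + 128 + 64 + 8 = 2760 (decimal)
Compute 8816 + 2760 = 11576
11576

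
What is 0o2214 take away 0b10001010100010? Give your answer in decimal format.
Convert 0o2214 (octal) → 2×512 + 2×64 + 1×8 + 4 = 1164 (decimal)
Convert 0b10001010100010 (binary) → 8192 + 512 + 128 + 32 + 2 = 8866 (decimal)
Compute 1164 - 8866 = -7702
-7702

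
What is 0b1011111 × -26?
Convert 0b1011111 (binary) → 64 + 16 + 8 + 4 + 2 + 1 = 95 (decimal)
Compute 95 × -26 = -2470
-2470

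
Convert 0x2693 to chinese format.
Convert 0x2693 (hexadecimal) → 2×4096 + 6×256 + 9×16 + 3 = 9875 (decimal)
Convert 9875 (decimal) → 9875 = 9×1000 + 8×100 + 7×10 + 5 → 九千八百七十五 (Chinese numeral)
九千八百七十五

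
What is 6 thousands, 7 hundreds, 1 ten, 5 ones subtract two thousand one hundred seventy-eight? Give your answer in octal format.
Convert 6 thousands, 7 hundreds, 1 ten, 5 ones (place-value notation) → 6×1000 + 7×100 + 1×10 + 5 = 6715 (decimal)
Convert two thousand one hundred seventy-eight (English words) → 2×1000 + 1×100 + 78 = 2178 (decimal)
Compute 6715 - 2178 = 4537
Convert 4537 (decimal) → 4537 = 1×4096 + 6×64 + 7×8 + 1 → 0o10671 (octal)
0o10671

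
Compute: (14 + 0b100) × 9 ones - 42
Convert 0b100 (binary) → 4 (decimal)
Convert 9 ones (place-value notation) → 9 (decimal)
Expression in decimal: (14 + 4) × 9 - 42
Parentheses first: 14 + 4 = 18
Multiply: 18 × 9 = 162
Subtract: 162 - 42 = 120
120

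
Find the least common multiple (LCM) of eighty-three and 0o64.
Convert eighty-three (English words) → 83 (decimal)
Convert 0o64 (octal) → 6×8 + 4 = 52 (decimal)
Compute lcm(83, 52) = 4316
4316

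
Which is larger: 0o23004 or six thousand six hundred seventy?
Convert 0o23004 (octal) → 2×4096 + 3×512 + 4 = 9732 (decimal)
Convert six thousand six hundred seventy (English words) → 6×1000 + 6×100 + 70 = 6670 (decimal)
Compare 9732 vs 6670: larger = 9732
9732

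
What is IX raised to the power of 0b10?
Convert IX (Roman numeral) → 9 (decimal)
Convert 0b10 (binary) → 2 (decimal)
Compute 9 ^ 2 = 81
81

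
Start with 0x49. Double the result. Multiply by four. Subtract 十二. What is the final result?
Convert 0x49 (hexadecimal) → 4×16 + 9 = 73 (decimal)
Start: 73
73 × 2 = 146
Convert four (English words) → 4 (decimal)
146 × 4 = 584
Convert 十二 (Chinese numeral) → 1×10 + 2 = 12 (decimal)
584 - 12 = 572
572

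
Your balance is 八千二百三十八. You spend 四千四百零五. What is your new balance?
Convert 八千二百三十八 (Chinese numeral) → 8×1000 + 2×100 + 3×10 + 8 = 8238 (decimal)
Convert 四千四百零五 (Chinese numeral) → 4×1000 + 4×100 + 5 = 4405 (decimal)
Compute 8238 - 4405 = 3833
3833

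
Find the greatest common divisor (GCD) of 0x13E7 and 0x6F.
Convert 0x13E7 (hexadecimal) → 1×4096 + 3×256 + 14×16 + 7 = 5095 (decimal)
Convert 0x6F (hexadecimal) → 6×16 + 15 = 111 (decimal)
Compute gcd(5095, 111) = 1
1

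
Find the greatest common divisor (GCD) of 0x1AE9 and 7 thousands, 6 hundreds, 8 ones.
Convert 0x1AE9 (hexadecimal) → 1×4096 + 10×256 + 14×16 + 9 = 6889 (decimal)
Convert 7 thousands, 6 hundreds, 8 ones (place-value notation) → 7×1000 + 6×100 + 8 = 7608 (decimal)
Compute gcd(6889, 7608) = 1
1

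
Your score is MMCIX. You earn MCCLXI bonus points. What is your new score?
Convert MMCIX (Roman numeral) → 1000 + 1000 + 100 + 9 = 2109 (decimal)
Convert MCCLXI (Roman numeral) → 1000 + 100 + 100 + 50 + 10 + 1 = 1261 (decimal)
Compute 2109 + 1261 = 3370
3370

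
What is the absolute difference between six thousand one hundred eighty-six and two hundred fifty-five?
Convert six thousand one hundred eighty-six (English words) → 6×1000 + 1×100 + 86 = 6186 (decimal)
Convert two hundred fifty-five (English words) → 2×100 + 55 = 255 (decimal)
Compute |6186 - 255| = 5931
5931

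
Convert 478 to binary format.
Convert 478 (decimal) → 478 = 256 + 128 + 64 + 16 + 8 + 4 + 2 → 0b111011110 (binary)
0b111011110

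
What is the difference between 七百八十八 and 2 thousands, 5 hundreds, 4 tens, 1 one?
Convert 七百八十八 (Chinese numeral) → 7×100 + 8×10 + 8 = 788 (decimal)
Convert 2 thousands, 5 hundreds, 4 tens, 1 one (place-value notation) → 2×1000 + 5×100 + 4×10 + 1 = 2541 (decimal)
Difference: |788 - 2541| = 1753
1753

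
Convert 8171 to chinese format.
Convert 8171 (decimal) → 8171 = 8×1000 + 1×100 + 7×10 + 1 → 八千一百七十一 (Chinese numeral)
八千一百七十一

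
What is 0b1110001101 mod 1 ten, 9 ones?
Convert 0b1110001101 (binary) → 512 + 256 + 128 + 8 + 4 + 1 = 909 (decimal)
Convert 1 ten, 9 ones (place-value notation) → 1×10 + 9 = 19 (decimal)
Compute 909 mod 19 = 16
16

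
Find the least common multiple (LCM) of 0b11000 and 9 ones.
Convert 0b11000 (binary) → 16 + 8 = 24 (decimal)
Convert 9 ones (place-value notation) → 9 (decimal)
Compute lcm(24, 9) = 72
72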